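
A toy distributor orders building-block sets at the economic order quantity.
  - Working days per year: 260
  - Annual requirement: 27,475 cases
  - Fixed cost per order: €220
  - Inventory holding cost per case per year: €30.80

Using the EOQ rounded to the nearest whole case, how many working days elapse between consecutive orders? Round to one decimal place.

Q* = √(2·D·S / H) = √(2·27,475·220 / 30.8) = √392,500.0 ≈ 626.50 → Q = 626 cases
T = Q/D × 260 days = 626/27,475 × 260 = 5.924 days

5.9 days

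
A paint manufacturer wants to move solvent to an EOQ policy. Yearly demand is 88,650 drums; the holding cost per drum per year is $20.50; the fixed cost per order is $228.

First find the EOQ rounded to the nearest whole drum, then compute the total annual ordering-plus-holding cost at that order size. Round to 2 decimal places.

$28,787.15

Q* = √(2·D·S / H) = √(2·88,650·228 / 20.5) = √1,971,922.0 ≈ 1,404.25 → Q = 1,404 drums
Orders/yr = 88,650/1,404 = 63.141; ordering cost = 63.141 × $228 = $14,396.15
Average inventory = 1,404/2 = 702; holding cost = 702 × $20.5 = $14,391.00
Total = $14,396.15 + $14,391.00 = $28,787.15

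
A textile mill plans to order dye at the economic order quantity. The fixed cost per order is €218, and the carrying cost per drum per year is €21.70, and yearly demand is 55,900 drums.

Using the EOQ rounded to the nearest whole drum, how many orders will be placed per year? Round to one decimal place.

Optimal lot size Q* = (2 × 55,900 × €218 / €21.7)^½ ≈ 1,059.79 → Q = 1,060
N = D/Q = 55,900/1,060 ≈ 52.736 orders/yr

52.7 orders per year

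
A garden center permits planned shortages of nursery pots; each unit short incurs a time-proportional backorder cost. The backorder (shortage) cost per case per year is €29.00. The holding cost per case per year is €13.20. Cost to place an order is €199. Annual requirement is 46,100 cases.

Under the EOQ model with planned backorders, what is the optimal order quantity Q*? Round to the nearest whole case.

1,422 cases

Q* = √(2DS/H) · √((H + b)/b)
   = √(2 × 46,100 × 199 / 13.2) · √((13.2 + 29) / 29)
   = 1,178.976 × 1.2063 ≈ 1,422.21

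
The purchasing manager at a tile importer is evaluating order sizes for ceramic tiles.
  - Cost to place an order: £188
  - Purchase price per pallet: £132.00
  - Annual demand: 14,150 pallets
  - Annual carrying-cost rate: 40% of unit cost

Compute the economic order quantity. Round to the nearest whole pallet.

317 pallets

H = i·C = 0.4 × £132 = £52.8000 per pallet-year
EOQ = √(2DS/H) = √(2 × 14,150 × 188 / 52.8)
    = √(100,765.15) ≈ 317.44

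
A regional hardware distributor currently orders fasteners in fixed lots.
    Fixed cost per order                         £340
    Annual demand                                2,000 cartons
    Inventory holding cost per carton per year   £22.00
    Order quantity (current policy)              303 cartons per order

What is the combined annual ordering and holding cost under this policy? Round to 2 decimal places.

£5,577.22

Ordering: D/Q × S = 2,000/303 × £340 = £2,244.22
Holding:  Q/2 × H = 303/2 × £22 = £3,333.00
Total = £2,244.22 + £3,333.00 = £5,577.22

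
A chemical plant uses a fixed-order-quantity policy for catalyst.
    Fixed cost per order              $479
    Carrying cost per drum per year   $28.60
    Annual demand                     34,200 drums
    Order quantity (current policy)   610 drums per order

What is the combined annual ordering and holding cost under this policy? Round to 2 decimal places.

$35,578.41

Annual ordering cost = (D/Q)·S = (34,200/610) × 479 = $26,855.41
Annual holding cost  = (Q/2)·H = (610/2) × 28.6 = $8,723.00
Total = $26,855.41 + $8,723.00 = $35,578.41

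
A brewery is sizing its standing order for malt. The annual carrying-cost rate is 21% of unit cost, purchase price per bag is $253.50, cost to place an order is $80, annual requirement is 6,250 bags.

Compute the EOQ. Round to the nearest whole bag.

H = i·C = 0.21 × $253.5 = $53.2350 per bag-year
Optimal lot size Q* = (2 × 6,250 × $80 / $53.235)^½ ≈ 137.06

137 bags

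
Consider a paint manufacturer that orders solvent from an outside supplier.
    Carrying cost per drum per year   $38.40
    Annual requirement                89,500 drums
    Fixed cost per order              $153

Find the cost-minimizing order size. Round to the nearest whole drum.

845 drums

EOQ = √(2DS/H) = √(2 × 89,500 × 153 / 38.4)
    = √(713,203.12) ≈ 844.51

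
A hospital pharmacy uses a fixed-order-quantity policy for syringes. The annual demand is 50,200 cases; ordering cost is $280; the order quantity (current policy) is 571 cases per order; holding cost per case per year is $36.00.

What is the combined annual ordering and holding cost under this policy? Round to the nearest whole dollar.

$34,894

Annual ordering cost = (D/Q)·S = (50,200/571) × 280 = $24,616.46
Annual holding cost  = (Q/2)·H = (571/2) × 36 = $10,278.00
Total = $24,616.46 + $10,278.00 = $34,894.46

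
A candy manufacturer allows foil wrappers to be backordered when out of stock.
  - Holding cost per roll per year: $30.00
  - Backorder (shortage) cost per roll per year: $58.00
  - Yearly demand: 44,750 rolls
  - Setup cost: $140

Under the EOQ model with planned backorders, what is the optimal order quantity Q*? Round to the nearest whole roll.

Q* = √(2DS/H) · √((H + b)/b)
   = √(2 × 44,750 × 140 / 30) · √((30 + 58) / 58)
   = 646.271 × 1.2318 ≈ 796.05

796 rolls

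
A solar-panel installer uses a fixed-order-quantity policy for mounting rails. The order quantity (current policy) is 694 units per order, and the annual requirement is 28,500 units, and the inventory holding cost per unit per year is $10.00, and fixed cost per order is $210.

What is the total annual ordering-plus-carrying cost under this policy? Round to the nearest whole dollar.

$12,094

Ordering: D/Q × S = 28,500/694 × $210 = $8,623.92
Holding:  Q/2 × H = 694/2 × $10 = $3,470.00
Total = $8,623.92 + $3,470.00 = $12,093.92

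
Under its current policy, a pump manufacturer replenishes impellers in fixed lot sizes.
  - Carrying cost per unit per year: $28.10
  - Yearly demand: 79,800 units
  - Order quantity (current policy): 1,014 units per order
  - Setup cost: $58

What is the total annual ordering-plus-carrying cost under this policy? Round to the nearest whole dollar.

$18,811

Orders/yr = 79,800/1,014 = 78.698; ordering cost = 78.698 × $58 = $4,564.50
Average inventory = 1,014/2 = 507; holding cost = 507 × $28.1 = $14,246.70
Total = $4,564.50 + $14,246.70 = $18,811.20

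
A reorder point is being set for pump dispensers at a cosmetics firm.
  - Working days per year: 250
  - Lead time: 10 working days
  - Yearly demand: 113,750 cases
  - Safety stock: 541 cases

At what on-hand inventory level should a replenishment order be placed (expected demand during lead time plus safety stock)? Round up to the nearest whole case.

5,091 cases

Daily demand d = 113,750 / 250 = 455.000 cases/day
Demand during lead time = 455.000 × 10 = 4,550.00
Reorder point = 4,550.00 + 541 = 5,091.00 → round up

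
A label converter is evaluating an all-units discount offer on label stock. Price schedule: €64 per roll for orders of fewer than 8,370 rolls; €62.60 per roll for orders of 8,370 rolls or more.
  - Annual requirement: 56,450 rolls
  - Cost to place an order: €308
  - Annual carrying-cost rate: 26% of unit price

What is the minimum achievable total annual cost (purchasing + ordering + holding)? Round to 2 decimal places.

€3,603,962.31

H₁ = 26%×€64 = €16.6400;  H₂ = 26%×€62.60 = €16.2760
EOQ₁ = √(2×56,450×308/16.6400) = 1,445.59  (< 8,370, feasible at tier 1)
EOQ₂ = √(2×56,450×308/16.2760) = 1,461.67  (< 8,370 → use Q = 8,370 at tier-2 price)
TC(tier 1 (EOQ₁), Q≈1,445.6) = €3,636,854.65
TC(tier 2, Q≈8,370.0) = €3,603,962.31
Minimum at tier 2: €3,603,962.31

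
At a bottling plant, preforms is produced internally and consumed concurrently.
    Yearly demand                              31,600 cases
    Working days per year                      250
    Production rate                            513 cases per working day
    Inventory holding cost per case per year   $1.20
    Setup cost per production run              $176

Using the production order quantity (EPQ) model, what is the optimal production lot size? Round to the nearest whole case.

3,507 cases

Daily demand d = 31,600/250 = 126.400; p = 513; 1 − d/p = 0.75361
EPQ = √(2DS / (H(1 − d/p)))
    = √(2 × 31,600 × 176 / (1.2 × 0.75361)) ≈ 3,507.13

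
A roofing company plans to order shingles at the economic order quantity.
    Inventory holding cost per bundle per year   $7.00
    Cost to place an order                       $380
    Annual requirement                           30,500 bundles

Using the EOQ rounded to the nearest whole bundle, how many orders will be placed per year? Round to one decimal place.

16.8 orders per year

Optimal lot size Q* = (2 × 30,500 × $380 / $7)^½ ≈ 1,819.73 → Q = 1,820
Orders per year = D/Q = 30,500 / 1,820 = 16.758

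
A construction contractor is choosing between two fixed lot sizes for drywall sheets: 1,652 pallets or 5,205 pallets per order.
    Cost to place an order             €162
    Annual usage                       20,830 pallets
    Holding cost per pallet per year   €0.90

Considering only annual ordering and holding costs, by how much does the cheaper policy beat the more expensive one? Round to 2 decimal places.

Annual cost at Q: ordering D·S/Q plus holding Q·H/2.
TC(1,652) = (20,830/1,652)×162 + (1,652/2)×0.9 = €2,786.05
TC(5,205) = (20,830/5,205)×162 + (5,205/2)×0.9 = €2,990.56
Lots of 1,652 are cheaper by €204.51.

€204.51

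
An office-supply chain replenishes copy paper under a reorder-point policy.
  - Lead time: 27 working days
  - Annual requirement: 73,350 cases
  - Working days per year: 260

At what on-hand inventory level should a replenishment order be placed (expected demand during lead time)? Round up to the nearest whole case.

Daily demand d = 73,350 / 260 = 282.115 cases/day
Demand during lead time = 282.115 × 27 = 7,617.12
Reorder point = 7,617.12 → round up

7,618 cases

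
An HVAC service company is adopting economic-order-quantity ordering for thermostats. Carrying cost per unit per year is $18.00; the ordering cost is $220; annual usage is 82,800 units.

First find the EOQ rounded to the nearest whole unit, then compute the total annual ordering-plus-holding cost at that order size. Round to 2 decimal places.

Optimal lot size Q* = (2 × 82,800 × $220 / $18)^½ ≈ 1,422.67 → Q = 1,423 units
Ordering: D/Q × S = 82,800/1,423 × $220 = $12,801.12
Holding:  Q/2 × H = 1,423/2 × $18 = $12,807.00
Total = $12,801.12 + $12,807.00 = $25,608.12

$25,608.12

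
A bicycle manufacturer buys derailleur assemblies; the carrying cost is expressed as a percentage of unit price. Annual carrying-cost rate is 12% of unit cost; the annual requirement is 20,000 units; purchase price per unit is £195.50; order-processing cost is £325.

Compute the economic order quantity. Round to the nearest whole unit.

H = i·C = 0.12 × £195.5 = £23.4600 per unit-year
2DS/H = 2·20,000·325/23.46 = 554,134.70
EOQ = √554,134.70 ≈ 744.40

744 units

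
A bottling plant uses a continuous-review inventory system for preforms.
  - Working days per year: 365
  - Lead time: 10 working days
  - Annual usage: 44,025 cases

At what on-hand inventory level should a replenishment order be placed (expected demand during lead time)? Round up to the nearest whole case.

1,207 cases

Daily demand d = 44,025 / 365 = 120.616 cases/day
Demand during lead time = 120.616 × 10 = 1,206.16
Reorder point = 1,206.16 → round up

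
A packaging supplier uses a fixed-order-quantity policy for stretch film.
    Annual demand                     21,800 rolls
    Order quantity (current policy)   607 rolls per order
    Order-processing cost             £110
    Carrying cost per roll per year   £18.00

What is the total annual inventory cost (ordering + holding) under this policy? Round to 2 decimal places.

£9,413.58

Orders/yr = 21,800/607 = 35.914; ordering cost = 35.914 × £110 = £3,950.58
Average inventory = 607/2 = 303.5; holding cost = 303.5 × £18 = £5,463.00
Total = £3,950.58 + £5,463.00 = £9,413.58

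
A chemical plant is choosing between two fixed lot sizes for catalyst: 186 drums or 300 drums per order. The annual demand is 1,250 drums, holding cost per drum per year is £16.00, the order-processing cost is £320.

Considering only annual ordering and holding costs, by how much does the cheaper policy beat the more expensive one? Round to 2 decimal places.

£94.80

For each Q, cost = (D/Q)·S + (Q/2)·H.
TC(186) = (1,250/186)×320 + (186/2)×16 = £3,638.54
TC(300) = (1,250/300)×320 + (300/2)×16 = £3,733.33
Lots of 186 are cheaper by £94.80.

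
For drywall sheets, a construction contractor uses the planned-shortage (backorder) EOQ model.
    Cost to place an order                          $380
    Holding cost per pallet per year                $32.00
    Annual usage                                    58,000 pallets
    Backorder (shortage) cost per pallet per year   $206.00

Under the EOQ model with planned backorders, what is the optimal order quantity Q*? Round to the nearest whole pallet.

1,262 pallets

Q* = √(2DS/H) · √((H + b)/b)
   = √(2 × 58,000 × 380 / 32) · √((32 + 206) / 206)
   = 1,173.669 × 1.0749 ≈ 1,261.54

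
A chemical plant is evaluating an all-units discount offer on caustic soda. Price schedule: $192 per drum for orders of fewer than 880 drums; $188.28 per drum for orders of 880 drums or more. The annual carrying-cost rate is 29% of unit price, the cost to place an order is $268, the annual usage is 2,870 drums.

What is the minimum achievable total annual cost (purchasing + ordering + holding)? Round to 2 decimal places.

H₁ = 29%×$192 = $55.6800;  H₂ = 29%×$188.28 = $54.6012
EOQ₁ = √(2×2,870×268/55.6800) = 166.22  (< 880, feasible at tier 1)
EOQ₂ = √(2×2,870×268/54.6012) = 167.85  (< 880 → use Q = 880 at tier-2 price)
TC(tier 1 (EOQ₁), Q≈166.2) = $560,294.93
TC(tier 2, Q≈880.0) = $565,262.17
Minimum at tier 1 (EOQ₁): $560,294.93

$560,294.93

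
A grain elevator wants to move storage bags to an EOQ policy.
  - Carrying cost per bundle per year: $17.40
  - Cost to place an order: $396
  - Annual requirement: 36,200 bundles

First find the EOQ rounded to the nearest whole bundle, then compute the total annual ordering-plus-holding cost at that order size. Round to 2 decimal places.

$22,335.29

Optimal lot size Q* = (2 × 36,200 × $396 / $17.4)^½ ≈ 1,283.64 → Q = 1,284 bundles
Annual ordering cost = (D/Q)·S = (36,200/1,284) × 396 = $11,164.49
Annual holding cost  = (Q/2)·H = (1,284/2) × 17.4 = $11,170.80
Total = $11,164.49 + $11,170.80 = $22,335.29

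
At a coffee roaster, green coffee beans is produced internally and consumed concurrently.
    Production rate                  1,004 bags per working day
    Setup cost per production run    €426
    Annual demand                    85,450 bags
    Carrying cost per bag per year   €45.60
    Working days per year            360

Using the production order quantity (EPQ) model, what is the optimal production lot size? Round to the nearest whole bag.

Daily demand d = 85,450/360 = 237.361; p = 1004; 1 − d/p = 0.76358
EPQ = √(2DS / (H(1 − d/p)))
    = √(2 × 85,450 × 426 / (45.6 × 0.76358)) ≈ 1,445.99

1,446 bags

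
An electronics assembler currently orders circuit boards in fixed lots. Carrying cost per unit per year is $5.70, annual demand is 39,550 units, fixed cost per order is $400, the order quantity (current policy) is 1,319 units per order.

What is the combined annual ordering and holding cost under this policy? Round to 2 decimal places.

$15,753.08

Ordering: D/Q × S = 39,550/1,319 × $400 = $11,993.93
Holding:  Q/2 × H = 1,319/2 × $5.7 = $3,759.15
Total = $11,993.93 + $3,759.15 = $15,753.08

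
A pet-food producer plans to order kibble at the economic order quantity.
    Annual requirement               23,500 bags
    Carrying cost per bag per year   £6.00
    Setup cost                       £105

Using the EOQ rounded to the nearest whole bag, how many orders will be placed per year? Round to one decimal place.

Q* = √(2·D·S / H) = √(2·23,500·105 / 6) = √822,500.0 ≈ 906.92 → Q = 907
Orders per year = D/Q = 23,500 / 907 = 25.910

25.9 orders per year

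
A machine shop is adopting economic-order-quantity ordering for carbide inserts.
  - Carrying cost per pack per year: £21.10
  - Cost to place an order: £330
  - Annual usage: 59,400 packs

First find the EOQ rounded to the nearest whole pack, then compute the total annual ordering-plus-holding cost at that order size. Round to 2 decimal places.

£28,761.16

Optimal lot size Q* = (2 × 59,400 × £330 / £21.1)^½ ≈ 1,363.09 → Q = 1,363 packs
Annual ordering cost = (D/Q)·S = (59,400/1,363) × 330 = £14,381.51
Annual holding cost  = (Q/2)·H = (1,363/2) × 21.1 = £14,379.65
Total = £14,381.51 + £14,379.65 = £28,761.16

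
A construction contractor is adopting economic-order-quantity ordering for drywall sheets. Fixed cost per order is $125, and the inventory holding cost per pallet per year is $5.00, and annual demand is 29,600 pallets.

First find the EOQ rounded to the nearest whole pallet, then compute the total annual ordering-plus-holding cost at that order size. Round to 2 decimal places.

$6,082.76

Optimal lot size Q* = (2 × 29,600 × $125 / $5)^½ ≈ 1,216.55 → Q = 1,217 pallets
Orders/yr = 29,600/1,217 = 24.322; ordering cost = 24.322 × $125 = $3,040.26
Average inventory = 1,217/2 = 608.5; holding cost = 608.5 × $5 = $3,042.50
Total = $3,040.26 + $3,042.50 = $6,082.76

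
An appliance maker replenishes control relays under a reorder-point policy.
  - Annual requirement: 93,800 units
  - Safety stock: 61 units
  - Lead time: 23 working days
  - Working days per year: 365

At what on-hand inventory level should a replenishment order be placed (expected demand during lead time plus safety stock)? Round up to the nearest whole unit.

Daily demand d = 93,800 / 365 = 256.986 units/day
Demand during lead time = 256.986 × 23 = 5,910.68
Reorder point = 5,910.68 + 61 = 5,971.68 → round up

5,972 units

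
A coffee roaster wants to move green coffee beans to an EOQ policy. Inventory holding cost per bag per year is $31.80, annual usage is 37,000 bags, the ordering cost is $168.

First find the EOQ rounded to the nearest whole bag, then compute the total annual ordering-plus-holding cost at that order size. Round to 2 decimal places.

Optimal lot size Q* = (2 × 37,000 × $168 / $31.8)^½ ≈ 625.25 → Q = 625 bags
Orders/yr = 37,000/625 = 59.200; ordering cost = 59.200 × $168 = $9,945.60
Average inventory = 625/2 = 312.5; holding cost = 312.5 × $31.8 = $9,937.50
Total = $9,945.60 + $9,937.50 = $19,883.10

$19,883.10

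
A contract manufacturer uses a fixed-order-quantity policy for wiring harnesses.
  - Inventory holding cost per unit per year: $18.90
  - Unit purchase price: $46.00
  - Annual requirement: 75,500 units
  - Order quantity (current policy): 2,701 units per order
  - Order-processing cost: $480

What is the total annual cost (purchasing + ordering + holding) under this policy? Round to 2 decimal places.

Orders/yr = 75,500/2,701 = 27.953; ordering cost = 27.953 × $480 = $13,417.25
Average inventory = 2,701/2 = 1350.5; holding cost = 1350.5 × $18.9 = $25,524.45
Purchase cost = D·C = 75,500 × 46 = $3,473,000.00
Total = $13,417.25 + $25,524.45 + $3,473,000.00 = $3,511,941.70

$3,511,941.70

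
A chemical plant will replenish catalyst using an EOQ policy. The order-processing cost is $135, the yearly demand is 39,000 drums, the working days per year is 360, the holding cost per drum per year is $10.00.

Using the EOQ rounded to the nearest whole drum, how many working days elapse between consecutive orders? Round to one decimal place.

Optimal lot size Q* = (2 × 39,000 × $135 / $10)^½ ≈ 1,026.16 → Q = 1,026 drums
Cycle time = (working days × Q)/D = (360 × 1,026) / 39,000 = 9.471 days

9.5 days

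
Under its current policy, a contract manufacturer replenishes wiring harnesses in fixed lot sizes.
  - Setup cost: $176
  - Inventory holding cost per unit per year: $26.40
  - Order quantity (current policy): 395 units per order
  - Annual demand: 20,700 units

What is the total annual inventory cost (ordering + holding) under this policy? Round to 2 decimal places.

Orders/yr = 20,700/395 = 52.405; ordering cost = 52.405 × $176 = $9,223.29
Average inventory = 395/2 = 197.5; holding cost = 197.5 × $26.4 = $5,214.00
Total = $9,223.29 + $5,214.00 = $14,437.29

$14,437.29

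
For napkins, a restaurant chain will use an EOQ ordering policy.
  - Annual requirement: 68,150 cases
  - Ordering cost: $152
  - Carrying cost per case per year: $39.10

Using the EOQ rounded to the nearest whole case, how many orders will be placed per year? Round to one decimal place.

2DS/H = 2·68,150·152/39.1 = 529,861.89
EOQ = √529,861.89 ≈ 727.92 → Q = 728
Orders per year = D/Q = 68,150 / 728 = 93.613

93.6 orders per year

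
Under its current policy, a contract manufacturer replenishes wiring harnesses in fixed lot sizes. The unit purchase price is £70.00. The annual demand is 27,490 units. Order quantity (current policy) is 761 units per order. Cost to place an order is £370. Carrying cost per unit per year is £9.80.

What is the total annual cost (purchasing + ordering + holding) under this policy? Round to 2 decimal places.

Ordering: D/Q × S = 27,490/761 × £370 = £13,365.70
Holding:  Q/2 × H = 761/2 × £9.8 = £3,728.90
Purchase cost = D·C = 27,490 × 70 = £1,924,300.00
Total = £13,365.70 + £3,728.90 + £1,924,300.00 = £1,941,394.60

£1,941,394.60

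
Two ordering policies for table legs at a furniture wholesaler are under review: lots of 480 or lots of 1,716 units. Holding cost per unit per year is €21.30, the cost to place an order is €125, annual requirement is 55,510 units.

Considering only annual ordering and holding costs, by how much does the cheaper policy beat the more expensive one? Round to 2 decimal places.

For each Q, cost = (D/Q)·S + (Q/2)·H.
TC(480) = (55,510/480)×125 + (480/2)×21.3 = €19,567.73
TC(1,716) = (55,510/1,716)×125 + (1,716/2)×21.3 = €22,318.96
Lots of 480 are cheaper by €2,751.23.

€2,751.23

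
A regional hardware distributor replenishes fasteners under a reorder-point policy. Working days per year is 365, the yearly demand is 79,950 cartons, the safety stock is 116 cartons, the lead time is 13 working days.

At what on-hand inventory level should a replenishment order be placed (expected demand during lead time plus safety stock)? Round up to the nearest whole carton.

2,964 cartons

Daily demand d = 79,950 / 365 = 219.041 cartons/day
Demand during lead time = 219.041 × 13 = 2,847.53
Reorder point = 2,847.53 + 116 = 2,963.53 → round up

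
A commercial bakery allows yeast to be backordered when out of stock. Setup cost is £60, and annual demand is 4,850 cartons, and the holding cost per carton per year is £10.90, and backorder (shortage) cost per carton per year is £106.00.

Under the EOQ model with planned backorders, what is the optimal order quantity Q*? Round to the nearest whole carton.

Q* = √(2DS/H) · √((H + b)/b)
   = √(2 × 4,850 × 60 / 10.9) · √((10.9 + 106) / 106)
   = 231.072 × 1.0502 ≈ 242.66

243 cartons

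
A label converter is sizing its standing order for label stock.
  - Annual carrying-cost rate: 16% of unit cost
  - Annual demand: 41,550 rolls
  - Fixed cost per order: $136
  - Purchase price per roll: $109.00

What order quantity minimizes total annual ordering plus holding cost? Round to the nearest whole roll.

Holding cost per roll per year: H = 16% × $109 = $17.4400
Q* = √(2·D·S / H) = √(2·41,550·136 / 17.44) = √648,027.5 ≈ 805.00

805 rolls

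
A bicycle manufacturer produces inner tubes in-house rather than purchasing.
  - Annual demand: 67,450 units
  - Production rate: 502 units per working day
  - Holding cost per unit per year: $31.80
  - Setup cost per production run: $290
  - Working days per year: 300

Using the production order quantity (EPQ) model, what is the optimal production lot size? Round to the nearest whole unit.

1,493 units

Daily demand d = 67,450/300 = 224.833; p = 502; 1 − d/p = 0.55212
EPQ = √(2DS / (H(1 − d/p)))
    = √(2 × 67,450 × 290 / (31.8 × 0.55212)) ≈ 1,492.70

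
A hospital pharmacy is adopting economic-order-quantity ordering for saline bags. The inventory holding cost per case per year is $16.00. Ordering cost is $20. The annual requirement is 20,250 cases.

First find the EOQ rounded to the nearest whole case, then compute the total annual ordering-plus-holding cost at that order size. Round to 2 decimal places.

Q* = √(2·D·S / H) = √(2·20,250·20 / 16) = √50,625.0 ≈ 225.00 → Q = 225 cases
Orders/yr = 20,250/225 = 90.000; ordering cost = 90.000 × $20 = $1,800.00
Average inventory = 225/2 = 112.5; holding cost = 112.5 × $16 = $1,800.00
Total = $1,800.00 + $1,800.00 = $3,600.00

$3,600.00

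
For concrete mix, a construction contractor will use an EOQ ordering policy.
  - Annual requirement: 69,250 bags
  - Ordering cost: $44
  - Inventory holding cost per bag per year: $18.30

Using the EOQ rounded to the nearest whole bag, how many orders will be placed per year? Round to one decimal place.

EOQ = √(2DS/H) = √(2 × 69,250 × 44 / 18.3)
    = √(333,005.46) ≈ 577.07 → Q = 577
Orders per year = D/Q = 69,250 / 577 = 120.017

120.0 orders per year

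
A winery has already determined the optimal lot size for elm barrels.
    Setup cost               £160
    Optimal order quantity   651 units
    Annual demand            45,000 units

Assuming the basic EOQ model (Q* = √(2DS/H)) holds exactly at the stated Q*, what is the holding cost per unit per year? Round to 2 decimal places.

£33.98

From Q* = √(2DS/H) ⇒ Q*² = 2DS/H.
H = 2DS / Q² = 2 × 45,000 × 160 / 651² = 33.9782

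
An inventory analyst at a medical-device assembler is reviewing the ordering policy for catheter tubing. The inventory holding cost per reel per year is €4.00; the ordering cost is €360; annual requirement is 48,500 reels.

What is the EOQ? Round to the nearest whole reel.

EOQ = √(2DS/H) = √(2 × 48,500 × 360 / 4)
    = √(8,730,000.00) ≈ 2,954.66

2,955 reels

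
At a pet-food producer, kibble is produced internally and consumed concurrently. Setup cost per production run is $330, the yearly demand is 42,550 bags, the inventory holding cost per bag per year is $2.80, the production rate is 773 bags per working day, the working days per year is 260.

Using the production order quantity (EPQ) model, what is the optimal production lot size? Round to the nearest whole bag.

3,567 bags

Daily demand d = 42,550/260 = 163.654; p = 773; 1 − d/p = 0.78829
EPQ = √(2DS / (H(1 − d/p)))
    = √(2 × 42,550 × 330 / (2.8 × 0.78829)) ≈ 3,566.98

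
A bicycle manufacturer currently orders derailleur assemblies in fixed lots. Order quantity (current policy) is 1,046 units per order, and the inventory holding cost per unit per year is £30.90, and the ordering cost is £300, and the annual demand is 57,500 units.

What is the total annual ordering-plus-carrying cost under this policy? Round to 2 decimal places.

Orders/yr = 57,500/1,046 = 54.971; ordering cost = 54.971 × £300 = £16,491.40
Average inventory = 1,046/2 = 523; holding cost = 523 × £30.9 = £16,160.70
Total = £16,491.40 + £16,160.70 = £32,652.10

£32,652.10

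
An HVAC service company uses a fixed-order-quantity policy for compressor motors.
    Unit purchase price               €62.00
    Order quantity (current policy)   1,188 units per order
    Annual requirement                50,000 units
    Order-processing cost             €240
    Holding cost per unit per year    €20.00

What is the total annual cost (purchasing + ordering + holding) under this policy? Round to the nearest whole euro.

Ordering: D/Q × S = 50,000/1,188 × €240 = €10,101.01
Holding:  Q/2 × H = 1,188/2 × €20 = €11,880.00
Purchase cost = D·C = 50,000 × 62 = €3,100,000.00
Total = €10,101.01 + €11,880.00 + €3,100,000.00 = €3,121,981.01

€3,121,981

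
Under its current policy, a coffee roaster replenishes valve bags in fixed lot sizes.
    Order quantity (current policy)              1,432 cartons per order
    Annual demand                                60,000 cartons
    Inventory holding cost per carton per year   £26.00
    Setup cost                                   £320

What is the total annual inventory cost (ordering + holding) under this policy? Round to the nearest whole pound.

£32,024

Orders/yr = 60,000/1,432 = 41.899; ordering cost = 41.899 × £320 = £13,407.82
Average inventory = 1,432/2 = 716; holding cost = 716 × £26 = £18,616.00
Total = £13,407.82 + £18,616.00 = £32,023.82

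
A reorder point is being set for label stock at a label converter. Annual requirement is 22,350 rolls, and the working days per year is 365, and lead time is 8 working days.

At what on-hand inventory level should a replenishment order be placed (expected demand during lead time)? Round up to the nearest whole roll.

Daily demand d = 22,350 / 365 = 61.233 rolls/day
Demand during lead time = 61.233 × 8 = 489.86
Reorder point = 489.86 → round up

490 rolls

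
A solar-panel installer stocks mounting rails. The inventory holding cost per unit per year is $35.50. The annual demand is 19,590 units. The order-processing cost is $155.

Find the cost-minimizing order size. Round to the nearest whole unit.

414 units

Optimal lot size Q* = (2 × 19,590 × $155 / $35.5)^½ ≈ 413.60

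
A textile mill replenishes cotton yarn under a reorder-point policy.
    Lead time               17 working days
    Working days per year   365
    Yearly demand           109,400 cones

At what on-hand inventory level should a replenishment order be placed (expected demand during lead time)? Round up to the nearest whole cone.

5,096 cones

Daily demand d = 109,400 / 365 = 299.726 cones/day
Demand during lead time = 299.726 × 17 = 5,095.34
Reorder point = 5,095.34 → round up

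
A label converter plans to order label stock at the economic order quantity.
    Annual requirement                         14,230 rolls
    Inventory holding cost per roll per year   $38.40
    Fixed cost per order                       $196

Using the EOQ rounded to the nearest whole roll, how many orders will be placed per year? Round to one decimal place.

37.3 orders per year

2DS/H = 2·14,230·196/38.4 = 145,264.58
EOQ = √145,264.58 ≈ 381.14 → Q = 381
Orders per year = D/Q = 14,230 / 381 = 37.349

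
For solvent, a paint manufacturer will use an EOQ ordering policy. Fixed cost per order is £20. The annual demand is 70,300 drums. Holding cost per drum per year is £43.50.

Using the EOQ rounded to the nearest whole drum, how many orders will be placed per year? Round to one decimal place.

276.8 orders per year

Q* = √(2·D·S / H) = √(2·70,300·20 / 43.5) = √64,643.7 ≈ 254.25 → Q = 254
Orders per year = D/Q = 70,300 / 254 = 276.772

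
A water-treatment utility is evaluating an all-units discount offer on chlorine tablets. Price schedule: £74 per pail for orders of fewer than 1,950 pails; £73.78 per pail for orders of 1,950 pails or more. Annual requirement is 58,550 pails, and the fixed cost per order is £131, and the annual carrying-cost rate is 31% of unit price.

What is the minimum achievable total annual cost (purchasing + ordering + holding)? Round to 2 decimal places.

H₁ = 31%×£74 = £22.9400;  H₂ = 31%×£73.78 = £22.8718
EOQ₁ = √(2×58,550×131/22.9400) = 817.74  (< 1,950, feasible at tier 1)
EOQ₂ = √(2×58,550×131/22.8718) = 818.96  (< 1,950 → use Q = 1,950 at tier-2 price)
TC(tier 1 (EOQ₁), Q≈817.7) = £4,351,459.05
TC(tier 2, Q≈1,950.0) = £4,346,052.36
Minimum at tier 2: £4,346,052.36

£4,346,052.36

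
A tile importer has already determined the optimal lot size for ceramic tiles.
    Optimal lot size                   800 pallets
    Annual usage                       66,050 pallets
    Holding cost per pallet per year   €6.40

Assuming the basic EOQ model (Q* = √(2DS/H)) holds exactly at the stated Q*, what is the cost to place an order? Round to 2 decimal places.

Since Q* = (2DS/H)^½, squaring gives Q*²·H = 2DS.
S = Q²H / (2D) = 800² × 6.4 / (2 × 66,050) = 31.0068

€31.01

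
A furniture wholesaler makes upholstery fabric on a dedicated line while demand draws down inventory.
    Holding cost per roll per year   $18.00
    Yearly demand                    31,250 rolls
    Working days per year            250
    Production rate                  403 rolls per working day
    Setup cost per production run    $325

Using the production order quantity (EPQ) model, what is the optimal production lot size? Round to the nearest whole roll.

1,279 rolls

d = 31,250/250 = 125.0000 rolls/day;  effective holding cost H(1 − d/p) = 18·(1 − 125.0000/403) = 12.41687
Q* = √(2DS / H_eff) = √(2·31,250·325 / 12.41687) ≈ 1,279.01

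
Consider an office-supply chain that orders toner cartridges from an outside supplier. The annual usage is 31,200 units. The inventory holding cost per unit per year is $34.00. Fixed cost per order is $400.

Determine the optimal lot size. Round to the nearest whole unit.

857 units

Optimal lot size Q* = (2 × 31,200 × $400 / $34)^½ ≈ 856.81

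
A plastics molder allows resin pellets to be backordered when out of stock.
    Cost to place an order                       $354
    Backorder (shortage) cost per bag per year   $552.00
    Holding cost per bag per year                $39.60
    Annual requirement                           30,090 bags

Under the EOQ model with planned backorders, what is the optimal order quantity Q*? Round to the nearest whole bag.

759 bags

Basic EOQ = √(2·30,090·354/39.6) = 733.466
Backorder adjustment √((H+b)/b) = √((39.6+552)/552) = 1.0352
Q* = 733.466 × 1.0352 ≈ 759.32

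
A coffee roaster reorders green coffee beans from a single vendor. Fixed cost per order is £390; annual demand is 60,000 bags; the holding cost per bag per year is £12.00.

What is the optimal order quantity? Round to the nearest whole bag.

2DS/H = 2·60,000·390/12 = 3,900,000.00
EOQ = √3,900,000.00 ≈ 1,974.84

1,975 bags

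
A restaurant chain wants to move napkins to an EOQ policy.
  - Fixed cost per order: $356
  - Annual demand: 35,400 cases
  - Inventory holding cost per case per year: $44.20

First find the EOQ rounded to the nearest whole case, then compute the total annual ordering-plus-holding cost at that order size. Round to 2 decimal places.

EOQ = √(2DS/H) = √(2 × 35,400 × 356 / 44.2)
    = √(570,244.34) ≈ 755.15 → Q = 755 cases
Ordering: D/Q × S = 35,400/755 × $356 = $16,691.92
Holding:  Q/2 × H = 755/2 × $44.2 = $16,685.50
Total = $16,691.92 + $16,685.50 = $33,377.42

$33,377.42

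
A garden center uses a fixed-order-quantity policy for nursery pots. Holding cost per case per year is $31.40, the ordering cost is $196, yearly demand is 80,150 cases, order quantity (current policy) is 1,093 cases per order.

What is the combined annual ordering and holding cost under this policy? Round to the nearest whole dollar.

Orders/yr = 80,150/1,093 = 73.330; ordering cost = 73.330 × $196 = $14,372.74
Average inventory = 1,093/2 = 546.5; holding cost = 546.5 × $31.4 = $17,160.10
Total = $14,372.74 + $17,160.10 = $31,532.84

$31,533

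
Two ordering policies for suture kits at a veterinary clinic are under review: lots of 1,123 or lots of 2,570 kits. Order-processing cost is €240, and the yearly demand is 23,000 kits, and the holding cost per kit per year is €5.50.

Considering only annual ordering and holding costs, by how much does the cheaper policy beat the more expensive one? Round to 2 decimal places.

€1,211.70

TC(Q) = (D/Q)S + (Q/2)H
TC(1,123) = (23,000/1,123)×240 + (1,123/2)×5.5 = €8,003.66
TC(2,570) = (23,000/2,570)×240 + (2,570/2)×5.5 = €9,215.36
Cheaper: Q = 1,123.  Difference = €1,211.70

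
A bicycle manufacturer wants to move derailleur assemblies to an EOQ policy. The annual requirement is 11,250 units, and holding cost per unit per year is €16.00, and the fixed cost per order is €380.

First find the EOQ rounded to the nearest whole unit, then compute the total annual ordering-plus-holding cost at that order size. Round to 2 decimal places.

EOQ = √(2DS/H) = √(2 × 11,250 × 380 / 16)
    = √(534,375.00) ≈ 731.01 → Q = 731 units
Ordering: D/Q × S = 11,250/731 × €380 = €5,848.15
Holding:  Q/2 × H = 731/2 × €16 = €5,848.00
Total = €5,848.15 + €5,848.00 = €11,696.15

€11,696.15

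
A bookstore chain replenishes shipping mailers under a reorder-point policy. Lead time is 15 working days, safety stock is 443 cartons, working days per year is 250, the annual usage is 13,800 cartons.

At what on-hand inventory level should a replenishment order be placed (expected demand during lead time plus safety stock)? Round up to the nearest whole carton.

1,271 cartons

Daily demand d = 13,800 / 250 = 55.200 cartons/day
Demand during lead time = 55.200 × 15 = 828.00
Reorder point = 828.00 + 443 = 1,271.00 → round up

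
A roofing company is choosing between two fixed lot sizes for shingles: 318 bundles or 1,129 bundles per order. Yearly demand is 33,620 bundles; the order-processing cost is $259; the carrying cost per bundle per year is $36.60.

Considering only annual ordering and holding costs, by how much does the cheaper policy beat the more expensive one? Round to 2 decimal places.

Annual cost at Q: ordering D·S/Q plus holding Q·H/2.
TC(318) = (33,620/318)×259 + (318/2)×36.6 = $33,201.73
TC(1,129) = (33,620/1,129)×259 + (1,129/2)×36.6 = $28,373.35
Lots of 1,129 are cheaper by $4,828.38.

$4,828.38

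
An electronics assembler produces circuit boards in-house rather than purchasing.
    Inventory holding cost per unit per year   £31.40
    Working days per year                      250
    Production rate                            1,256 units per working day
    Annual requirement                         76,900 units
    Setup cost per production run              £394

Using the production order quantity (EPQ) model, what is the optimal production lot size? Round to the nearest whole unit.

Daily demand d = 76,900/250 = 307.600; p = 1256; 1 − d/p = 0.75510
EPQ = √(2DS / (H(1 − d/p)))
    = √(2 × 76,900 × 394 / (31.4 × 0.75510)) ≈ 1,598.68

1,599 units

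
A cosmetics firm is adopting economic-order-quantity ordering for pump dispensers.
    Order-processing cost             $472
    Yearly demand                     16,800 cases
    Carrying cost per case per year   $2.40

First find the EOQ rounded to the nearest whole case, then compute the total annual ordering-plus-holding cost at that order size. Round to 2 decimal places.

Optimal lot size Q* = (2 × 16,800 × $472 / $2.4)^½ ≈ 2,570.60 → Q = 2,571 cases
Orders/yr = 16,800/2,571 = 6.534; ordering cost = 6.534 × $472 = $3,084.25
Average inventory = 2,571/2 = 1285.5; holding cost = 1285.5 × $2.4 = $3,085.20
Total = $3,084.25 + $3,085.20 = $6,169.45

$6,169.45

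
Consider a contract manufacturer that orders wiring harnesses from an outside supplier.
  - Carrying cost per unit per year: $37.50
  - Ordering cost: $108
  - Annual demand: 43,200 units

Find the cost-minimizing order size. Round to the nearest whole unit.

Q* = √(2·D·S / H) = √(2·43,200·108 / 37.5) = √248,832.0 ≈ 498.83

499 units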